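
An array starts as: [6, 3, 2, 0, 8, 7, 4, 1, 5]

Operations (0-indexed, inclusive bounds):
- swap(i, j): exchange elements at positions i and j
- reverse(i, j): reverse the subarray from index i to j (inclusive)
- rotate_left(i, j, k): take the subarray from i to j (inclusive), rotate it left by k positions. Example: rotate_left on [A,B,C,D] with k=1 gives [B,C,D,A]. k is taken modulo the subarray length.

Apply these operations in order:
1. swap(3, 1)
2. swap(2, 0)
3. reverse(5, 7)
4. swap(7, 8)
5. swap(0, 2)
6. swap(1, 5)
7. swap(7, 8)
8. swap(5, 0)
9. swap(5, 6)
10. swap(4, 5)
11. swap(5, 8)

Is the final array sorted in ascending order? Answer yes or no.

After 1 (swap(3, 1)): [6, 0, 2, 3, 8, 7, 4, 1, 5]
After 2 (swap(2, 0)): [2, 0, 6, 3, 8, 7, 4, 1, 5]
After 3 (reverse(5, 7)): [2, 0, 6, 3, 8, 1, 4, 7, 5]
After 4 (swap(7, 8)): [2, 0, 6, 3, 8, 1, 4, 5, 7]
After 5 (swap(0, 2)): [6, 0, 2, 3, 8, 1, 4, 5, 7]
After 6 (swap(1, 5)): [6, 1, 2, 3, 8, 0, 4, 5, 7]
After 7 (swap(7, 8)): [6, 1, 2, 3, 8, 0, 4, 7, 5]
After 8 (swap(5, 0)): [0, 1, 2, 3, 8, 6, 4, 7, 5]
After 9 (swap(5, 6)): [0, 1, 2, 3, 8, 4, 6, 7, 5]
After 10 (swap(4, 5)): [0, 1, 2, 3, 4, 8, 6, 7, 5]
After 11 (swap(5, 8)): [0, 1, 2, 3, 4, 5, 6, 7, 8]

Answer: yes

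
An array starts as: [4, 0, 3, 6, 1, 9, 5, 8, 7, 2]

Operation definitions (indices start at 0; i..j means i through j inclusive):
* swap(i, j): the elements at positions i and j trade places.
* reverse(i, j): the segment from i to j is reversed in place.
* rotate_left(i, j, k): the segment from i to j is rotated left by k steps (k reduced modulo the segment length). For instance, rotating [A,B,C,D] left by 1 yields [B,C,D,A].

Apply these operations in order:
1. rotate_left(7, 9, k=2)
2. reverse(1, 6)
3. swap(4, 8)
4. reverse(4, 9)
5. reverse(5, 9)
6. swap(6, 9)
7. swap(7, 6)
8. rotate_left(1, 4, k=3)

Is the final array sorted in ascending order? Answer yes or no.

After 1 (rotate_left(7, 9, k=2)): [4, 0, 3, 6, 1, 9, 5, 2, 8, 7]
After 2 (reverse(1, 6)): [4, 5, 9, 1, 6, 3, 0, 2, 8, 7]
After 3 (swap(4, 8)): [4, 5, 9, 1, 8, 3, 0, 2, 6, 7]
After 4 (reverse(4, 9)): [4, 5, 9, 1, 7, 6, 2, 0, 3, 8]
After 5 (reverse(5, 9)): [4, 5, 9, 1, 7, 8, 3, 0, 2, 6]
After 6 (swap(6, 9)): [4, 5, 9, 1, 7, 8, 6, 0, 2, 3]
After 7 (swap(7, 6)): [4, 5, 9, 1, 7, 8, 0, 6, 2, 3]
After 8 (rotate_left(1, 4, k=3)): [4, 7, 5, 9, 1, 8, 0, 6, 2, 3]

Answer: no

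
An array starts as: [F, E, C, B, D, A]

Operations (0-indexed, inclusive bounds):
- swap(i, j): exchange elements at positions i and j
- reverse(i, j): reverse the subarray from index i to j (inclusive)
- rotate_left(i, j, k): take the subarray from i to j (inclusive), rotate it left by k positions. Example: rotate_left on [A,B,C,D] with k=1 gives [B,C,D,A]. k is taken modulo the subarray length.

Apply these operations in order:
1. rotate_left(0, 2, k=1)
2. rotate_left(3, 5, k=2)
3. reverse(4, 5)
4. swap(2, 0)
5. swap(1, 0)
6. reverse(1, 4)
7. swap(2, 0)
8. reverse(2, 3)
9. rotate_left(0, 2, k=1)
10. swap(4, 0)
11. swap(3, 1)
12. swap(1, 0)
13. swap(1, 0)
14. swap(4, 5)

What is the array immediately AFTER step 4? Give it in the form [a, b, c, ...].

Answer: [F, C, E, A, D, B]

Derivation:
After 1 (rotate_left(0, 2, k=1)): [E, C, F, B, D, A]
After 2 (rotate_left(3, 5, k=2)): [E, C, F, A, B, D]
After 3 (reverse(4, 5)): [E, C, F, A, D, B]
After 4 (swap(2, 0)): [F, C, E, A, D, B]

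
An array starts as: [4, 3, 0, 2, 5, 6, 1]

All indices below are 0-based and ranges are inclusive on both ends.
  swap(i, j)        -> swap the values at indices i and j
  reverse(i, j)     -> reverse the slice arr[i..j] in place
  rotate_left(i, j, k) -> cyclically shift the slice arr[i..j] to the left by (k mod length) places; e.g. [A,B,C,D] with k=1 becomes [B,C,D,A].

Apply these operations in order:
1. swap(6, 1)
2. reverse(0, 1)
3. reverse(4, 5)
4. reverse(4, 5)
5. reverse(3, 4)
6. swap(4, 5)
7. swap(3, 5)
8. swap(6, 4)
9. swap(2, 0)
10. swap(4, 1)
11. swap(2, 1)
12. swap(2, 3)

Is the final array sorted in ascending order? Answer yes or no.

After 1 (swap(6, 1)): [4, 1, 0, 2, 5, 6, 3]
After 2 (reverse(0, 1)): [1, 4, 0, 2, 5, 6, 3]
After 3 (reverse(4, 5)): [1, 4, 0, 2, 6, 5, 3]
After 4 (reverse(4, 5)): [1, 4, 0, 2, 5, 6, 3]
After 5 (reverse(3, 4)): [1, 4, 0, 5, 2, 6, 3]
After 6 (swap(4, 5)): [1, 4, 0, 5, 6, 2, 3]
After 7 (swap(3, 5)): [1, 4, 0, 2, 6, 5, 3]
After 8 (swap(6, 4)): [1, 4, 0, 2, 3, 5, 6]
After 9 (swap(2, 0)): [0, 4, 1, 2, 3, 5, 6]
After 10 (swap(4, 1)): [0, 3, 1, 2, 4, 5, 6]
After 11 (swap(2, 1)): [0, 1, 3, 2, 4, 5, 6]
After 12 (swap(2, 3)): [0, 1, 2, 3, 4, 5, 6]

Answer: yes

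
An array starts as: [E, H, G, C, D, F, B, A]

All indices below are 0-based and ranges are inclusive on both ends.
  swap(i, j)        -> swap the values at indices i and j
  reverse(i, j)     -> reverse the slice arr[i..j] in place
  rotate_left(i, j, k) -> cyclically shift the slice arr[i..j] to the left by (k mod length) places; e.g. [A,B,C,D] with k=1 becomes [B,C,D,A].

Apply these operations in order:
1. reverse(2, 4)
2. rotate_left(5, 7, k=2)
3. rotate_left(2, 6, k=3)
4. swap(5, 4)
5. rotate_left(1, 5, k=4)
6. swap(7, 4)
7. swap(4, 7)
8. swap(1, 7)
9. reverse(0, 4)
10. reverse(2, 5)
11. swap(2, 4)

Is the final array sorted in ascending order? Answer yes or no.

Answer: no

Derivation:
After 1 (reverse(2, 4)): [E, H, D, C, G, F, B, A]
After 2 (rotate_left(5, 7, k=2)): [E, H, D, C, G, A, F, B]
After 3 (rotate_left(2, 6, k=3)): [E, H, A, F, D, C, G, B]
After 4 (swap(5, 4)): [E, H, A, F, C, D, G, B]
After 5 (rotate_left(1, 5, k=4)): [E, D, H, A, F, C, G, B]
After 6 (swap(7, 4)): [E, D, H, A, B, C, G, F]
After 7 (swap(4, 7)): [E, D, H, A, F, C, G, B]
After 8 (swap(1, 7)): [E, B, H, A, F, C, G, D]
After 9 (reverse(0, 4)): [F, A, H, B, E, C, G, D]
After 10 (reverse(2, 5)): [F, A, C, E, B, H, G, D]
After 11 (swap(2, 4)): [F, A, B, E, C, H, G, D]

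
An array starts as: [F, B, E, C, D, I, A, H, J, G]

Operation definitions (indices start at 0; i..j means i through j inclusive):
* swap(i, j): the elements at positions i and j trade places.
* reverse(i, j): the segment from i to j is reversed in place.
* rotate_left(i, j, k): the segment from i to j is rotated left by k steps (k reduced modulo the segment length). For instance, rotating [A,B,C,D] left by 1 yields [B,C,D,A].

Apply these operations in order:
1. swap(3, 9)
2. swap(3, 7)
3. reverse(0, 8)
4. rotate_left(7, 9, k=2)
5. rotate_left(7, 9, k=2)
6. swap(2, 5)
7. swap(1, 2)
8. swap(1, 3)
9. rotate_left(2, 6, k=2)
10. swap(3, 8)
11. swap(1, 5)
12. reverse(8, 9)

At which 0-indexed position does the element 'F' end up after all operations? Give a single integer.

After 1 (swap(3, 9)): [F, B, E, G, D, I, A, H, J, C]
After 2 (swap(3, 7)): [F, B, E, H, D, I, A, G, J, C]
After 3 (reverse(0, 8)): [J, G, A, I, D, H, E, B, F, C]
After 4 (rotate_left(7, 9, k=2)): [J, G, A, I, D, H, E, C, B, F]
After 5 (rotate_left(7, 9, k=2)): [J, G, A, I, D, H, E, F, C, B]
After 6 (swap(2, 5)): [J, G, H, I, D, A, E, F, C, B]
After 7 (swap(1, 2)): [J, H, G, I, D, A, E, F, C, B]
After 8 (swap(1, 3)): [J, I, G, H, D, A, E, F, C, B]
After 9 (rotate_left(2, 6, k=2)): [J, I, D, A, E, G, H, F, C, B]
After 10 (swap(3, 8)): [J, I, D, C, E, G, H, F, A, B]
After 11 (swap(1, 5)): [J, G, D, C, E, I, H, F, A, B]
After 12 (reverse(8, 9)): [J, G, D, C, E, I, H, F, B, A]

Answer: 7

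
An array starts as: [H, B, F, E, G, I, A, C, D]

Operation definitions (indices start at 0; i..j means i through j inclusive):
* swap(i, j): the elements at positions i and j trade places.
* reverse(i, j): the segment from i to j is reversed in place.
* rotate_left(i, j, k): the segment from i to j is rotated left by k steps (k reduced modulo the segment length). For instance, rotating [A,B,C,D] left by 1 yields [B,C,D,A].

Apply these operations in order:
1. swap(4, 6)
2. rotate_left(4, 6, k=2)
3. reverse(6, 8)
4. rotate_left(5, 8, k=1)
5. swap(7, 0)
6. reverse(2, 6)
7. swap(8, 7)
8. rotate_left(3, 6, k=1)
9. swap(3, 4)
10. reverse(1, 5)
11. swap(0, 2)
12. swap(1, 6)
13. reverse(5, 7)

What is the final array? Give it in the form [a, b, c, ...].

After 1 (swap(4, 6)): [H, B, F, E, A, I, G, C, D]
After 2 (rotate_left(4, 6, k=2)): [H, B, F, E, G, A, I, C, D]
After 3 (reverse(6, 8)): [H, B, F, E, G, A, D, C, I]
After 4 (rotate_left(5, 8, k=1)): [H, B, F, E, G, D, C, I, A]
After 5 (swap(7, 0)): [I, B, F, E, G, D, C, H, A]
After 6 (reverse(2, 6)): [I, B, C, D, G, E, F, H, A]
After 7 (swap(8, 7)): [I, B, C, D, G, E, F, A, H]
After 8 (rotate_left(3, 6, k=1)): [I, B, C, G, E, F, D, A, H]
After 9 (swap(3, 4)): [I, B, C, E, G, F, D, A, H]
After 10 (reverse(1, 5)): [I, F, G, E, C, B, D, A, H]
After 11 (swap(0, 2)): [G, F, I, E, C, B, D, A, H]
After 12 (swap(1, 6)): [G, D, I, E, C, B, F, A, H]
After 13 (reverse(5, 7)): [G, D, I, E, C, A, F, B, H]

Answer: [G, D, I, E, C, A, F, B, H]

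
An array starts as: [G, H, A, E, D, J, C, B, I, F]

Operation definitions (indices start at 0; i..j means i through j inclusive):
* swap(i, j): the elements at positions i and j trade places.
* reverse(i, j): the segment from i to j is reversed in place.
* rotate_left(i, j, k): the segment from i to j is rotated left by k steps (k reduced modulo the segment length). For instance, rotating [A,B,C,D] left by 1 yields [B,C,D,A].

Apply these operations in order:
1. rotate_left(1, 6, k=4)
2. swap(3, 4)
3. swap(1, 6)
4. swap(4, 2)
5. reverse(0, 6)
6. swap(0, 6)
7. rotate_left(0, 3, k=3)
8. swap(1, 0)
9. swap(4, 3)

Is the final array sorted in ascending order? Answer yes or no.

After 1 (rotate_left(1, 6, k=4)): [G, J, C, H, A, E, D, B, I, F]
After 2 (swap(3, 4)): [G, J, C, A, H, E, D, B, I, F]
After 3 (swap(1, 6)): [G, D, C, A, H, E, J, B, I, F]
After 4 (swap(4, 2)): [G, D, H, A, C, E, J, B, I, F]
After 5 (reverse(0, 6)): [J, E, C, A, H, D, G, B, I, F]
After 6 (swap(0, 6)): [G, E, C, A, H, D, J, B, I, F]
After 7 (rotate_left(0, 3, k=3)): [A, G, E, C, H, D, J, B, I, F]
After 8 (swap(1, 0)): [G, A, E, C, H, D, J, B, I, F]
After 9 (swap(4, 3)): [G, A, E, H, C, D, J, B, I, F]

Answer: no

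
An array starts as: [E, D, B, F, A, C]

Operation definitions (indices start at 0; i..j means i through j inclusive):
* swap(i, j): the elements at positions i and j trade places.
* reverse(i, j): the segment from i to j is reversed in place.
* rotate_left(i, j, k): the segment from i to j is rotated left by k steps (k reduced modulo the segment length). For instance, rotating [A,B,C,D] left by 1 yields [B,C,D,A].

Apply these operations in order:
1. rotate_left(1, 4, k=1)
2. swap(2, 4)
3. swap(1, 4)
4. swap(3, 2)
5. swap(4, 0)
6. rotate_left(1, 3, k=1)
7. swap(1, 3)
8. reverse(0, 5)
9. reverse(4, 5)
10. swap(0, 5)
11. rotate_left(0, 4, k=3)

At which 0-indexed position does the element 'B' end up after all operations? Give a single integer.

After 1 (rotate_left(1, 4, k=1)): [E, B, F, A, D, C]
After 2 (swap(2, 4)): [E, B, D, A, F, C]
After 3 (swap(1, 4)): [E, F, D, A, B, C]
After 4 (swap(3, 2)): [E, F, A, D, B, C]
After 5 (swap(4, 0)): [B, F, A, D, E, C]
After 6 (rotate_left(1, 3, k=1)): [B, A, D, F, E, C]
After 7 (swap(1, 3)): [B, F, D, A, E, C]
After 8 (reverse(0, 5)): [C, E, A, D, F, B]
After 9 (reverse(4, 5)): [C, E, A, D, B, F]
After 10 (swap(0, 5)): [F, E, A, D, B, C]
After 11 (rotate_left(0, 4, k=3)): [D, B, F, E, A, C]

Answer: 1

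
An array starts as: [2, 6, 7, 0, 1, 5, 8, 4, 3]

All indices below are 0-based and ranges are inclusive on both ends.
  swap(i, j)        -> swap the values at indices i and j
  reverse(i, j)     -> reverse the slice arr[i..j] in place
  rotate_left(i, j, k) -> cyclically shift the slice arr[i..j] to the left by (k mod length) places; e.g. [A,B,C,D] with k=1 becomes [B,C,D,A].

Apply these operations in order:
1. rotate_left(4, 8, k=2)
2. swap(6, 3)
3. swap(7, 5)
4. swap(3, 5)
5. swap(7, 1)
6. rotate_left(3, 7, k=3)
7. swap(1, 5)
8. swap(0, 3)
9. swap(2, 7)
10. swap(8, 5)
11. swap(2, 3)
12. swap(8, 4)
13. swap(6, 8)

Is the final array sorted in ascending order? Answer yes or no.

Answer: yes

Derivation:
After 1 (rotate_left(4, 8, k=2)): [2, 6, 7, 0, 8, 4, 3, 1, 5]
After 2 (swap(6, 3)): [2, 6, 7, 3, 8, 4, 0, 1, 5]
After 3 (swap(7, 5)): [2, 6, 7, 3, 8, 1, 0, 4, 5]
After 4 (swap(3, 5)): [2, 6, 7, 1, 8, 3, 0, 4, 5]
After 5 (swap(7, 1)): [2, 4, 7, 1, 8, 3, 0, 6, 5]
After 6 (rotate_left(3, 7, k=3)): [2, 4, 7, 0, 6, 1, 8, 3, 5]
After 7 (swap(1, 5)): [2, 1, 7, 0, 6, 4, 8, 3, 5]
After 8 (swap(0, 3)): [0, 1, 7, 2, 6, 4, 8, 3, 5]
After 9 (swap(2, 7)): [0, 1, 3, 2, 6, 4, 8, 7, 5]
After 10 (swap(8, 5)): [0, 1, 3, 2, 6, 5, 8, 7, 4]
After 11 (swap(2, 3)): [0, 1, 2, 3, 6, 5, 8, 7, 4]
After 12 (swap(8, 4)): [0, 1, 2, 3, 4, 5, 8, 7, 6]
After 13 (swap(6, 8)): [0, 1, 2, 3, 4, 5, 6, 7, 8]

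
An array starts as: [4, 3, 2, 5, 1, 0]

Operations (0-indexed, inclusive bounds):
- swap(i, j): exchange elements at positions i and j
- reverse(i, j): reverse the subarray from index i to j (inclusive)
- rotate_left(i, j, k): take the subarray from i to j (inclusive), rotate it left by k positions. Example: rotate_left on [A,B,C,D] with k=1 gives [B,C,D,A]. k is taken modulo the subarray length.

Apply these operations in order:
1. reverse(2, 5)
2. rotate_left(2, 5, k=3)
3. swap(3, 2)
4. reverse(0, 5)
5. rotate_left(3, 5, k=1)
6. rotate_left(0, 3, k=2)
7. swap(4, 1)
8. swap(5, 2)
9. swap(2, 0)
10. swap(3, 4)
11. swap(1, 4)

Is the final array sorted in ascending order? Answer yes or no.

After 1 (reverse(2, 5)): [4, 3, 0, 1, 5, 2]
After 2 (rotate_left(2, 5, k=3)): [4, 3, 2, 0, 1, 5]
After 3 (swap(3, 2)): [4, 3, 0, 2, 1, 5]
After 4 (reverse(0, 5)): [5, 1, 2, 0, 3, 4]
After 5 (rotate_left(3, 5, k=1)): [5, 1, 2, 3, 4, 0]
After 6 (rotate_left(0, 3, k=2)): [2, 3, 5, 1, 4, 0]
After 7 (swap(4, 1)): [2, 4, 5, 1, 3, 0]
After 8 (swap(5, 2)): [2, 4, 0, 1, 3, 5]
After 9 (swap(2, 0)): [0, 4, 2, 1, 3, 5]
After 10 (swap(3, 4)): [0, 4, 2, 3, 1, 5]
After 11 (swap(1, 4)): [0, 1, 2, 3, 4, 5]

Answer: yes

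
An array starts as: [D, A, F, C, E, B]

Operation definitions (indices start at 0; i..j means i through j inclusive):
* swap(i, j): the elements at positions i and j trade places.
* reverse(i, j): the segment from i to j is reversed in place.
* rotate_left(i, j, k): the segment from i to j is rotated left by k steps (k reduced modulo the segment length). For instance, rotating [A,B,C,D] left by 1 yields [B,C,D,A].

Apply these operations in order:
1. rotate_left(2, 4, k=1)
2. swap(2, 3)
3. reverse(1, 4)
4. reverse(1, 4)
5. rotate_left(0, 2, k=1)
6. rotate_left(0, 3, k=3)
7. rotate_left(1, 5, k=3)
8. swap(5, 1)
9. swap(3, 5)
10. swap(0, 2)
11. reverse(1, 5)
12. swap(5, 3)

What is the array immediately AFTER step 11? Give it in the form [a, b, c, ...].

After 1 (rotate_left(2, 4, k=1)): [D, A, C, E, F, B]
After 2 (swap(2, 3)): [D, A, E, C, F, B]
After 3 (reverse(1, 4)): [D, F, C, E, A, B]
After 4 (reverse(1, 4)): [D, A, E, C, F, B]
After 5 (rotate_left(0, 2, k=1)): [A, E, D, C, F, B]
After 6 (rotate_left(0, 3, k=3)): [C, A, E, D, F, B]
After 7 (rotate_left(1, 5, k=3)): [C, F, B, A, E, D]
After 8 (swap(5, 1)): [C, D, B, A, E, F]
After 9 (swap(3, 5)): [C, D, B, F, E, A]
After 10 (swap(0, 2)): [B, D, C, F, E, A]
After 11 (reverse(1, 5)): [B, A, E, F, C, D]

Answer: [B, A, E, F, C, D]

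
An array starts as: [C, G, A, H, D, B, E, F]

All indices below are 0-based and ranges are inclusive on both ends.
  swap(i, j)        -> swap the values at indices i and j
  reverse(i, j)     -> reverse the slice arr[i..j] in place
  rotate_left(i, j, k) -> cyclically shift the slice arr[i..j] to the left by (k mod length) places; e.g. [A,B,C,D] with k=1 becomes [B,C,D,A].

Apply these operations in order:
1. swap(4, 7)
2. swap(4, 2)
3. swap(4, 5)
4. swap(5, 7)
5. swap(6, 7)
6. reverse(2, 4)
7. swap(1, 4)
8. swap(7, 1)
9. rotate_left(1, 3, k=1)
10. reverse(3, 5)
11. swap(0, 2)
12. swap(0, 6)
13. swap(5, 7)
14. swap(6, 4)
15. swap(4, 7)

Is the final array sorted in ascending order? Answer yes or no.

After 1 (swap(4, 7)): [C, G, A, H, F, B, E, D]
After 2 (swap(4, 2)): [C, G, F, H, A, B, E, D]
After 3 (swap(4, 5)): [C, G, F, H, B, A, E, D]
After 4 (swap(5, 7)): [C, G, F, H, B, D, E, A]
After 5 (swap(6, 7)): [C, G, F, H, B, D, A, E]
After 6 (reverse(2, 4)): [C, G, B, H, F, D, A, E]
After 7 (swap(1, 4)): [C, F, B, H, G, D, A, E]
After 8 (swap(7, 1)): [C, E, B, H, G, D, A, F]
After 9 (rotate_left(1, 3, k=1)): [C, B, H, E, G, D, A, F]
After 10 (reverse(3, 5)): [C, B, H, D, G, E, A, F]
After 11 (swap(0, 2)): [H, B, C, D, G, E, A, F]
After 12 (swap(0, 6)): [A, B, C, D, G, E, H, F]
After 13 (swap(5, 7)): [A, B, C, D, G, F, H, E]
After 14 (swap(6, 4)): [A, B, C, D, H, F, G, E]
After 15 (swap(4, 7)): [A, B, C, D, E, F, G, H]

Answer: yes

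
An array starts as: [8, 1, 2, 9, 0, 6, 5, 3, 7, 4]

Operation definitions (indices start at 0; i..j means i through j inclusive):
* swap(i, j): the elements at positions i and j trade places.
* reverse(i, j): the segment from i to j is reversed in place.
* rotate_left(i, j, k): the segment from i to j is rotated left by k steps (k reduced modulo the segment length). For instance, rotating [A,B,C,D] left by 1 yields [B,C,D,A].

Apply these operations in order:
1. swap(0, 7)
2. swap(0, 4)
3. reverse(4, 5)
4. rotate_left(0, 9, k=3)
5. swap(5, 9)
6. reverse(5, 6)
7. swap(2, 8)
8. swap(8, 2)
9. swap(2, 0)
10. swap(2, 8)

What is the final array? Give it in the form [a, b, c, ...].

After 1 (swap(0, 7)): [3, 1, 2, 9, 0, 6, 5, 8, 7, 4]
After 2 (swap(0, 4)): [0, 1, 2, 9, 3, 6, 5, 8, 7, 4]
After 3 (reverse(4, 5)): [0, 1, 2, 9, 6, 3, 5, 8, 7, 4]
After 4 (rotate_left(0, 9, k=3)): [9, 6, 3, 5, 8, 7, 4, 0, 1, 2]
After 5 (swap(5, 9)): [9, 6, 3, 5, 8, 2, 4, 0, 1, 7]
After 6 (reverse(5, 6)): [9, 6, 3, 5, 8, 4, 2, 0, 1, 7]
After 7 (swap(2, 8)): [9, 6, 1, 5, 8, 4, 2, 0, 3, 7]
After 8 (swap(8, 2)): [9, 6, 3, 5, 8, 4, 2, 0, 1, 7]
After 9 (swap(2, 0)): [3, 6, 9, 5, 8, 4, 2, 0, 1, 7]
After 10 (swap(2, 8)): [3, 6, 1, 5, 8, 4, 2, 0, 9, 7]

Answer: [3, 6, 1, 5, 8, 4, 2, 0, 9, 7]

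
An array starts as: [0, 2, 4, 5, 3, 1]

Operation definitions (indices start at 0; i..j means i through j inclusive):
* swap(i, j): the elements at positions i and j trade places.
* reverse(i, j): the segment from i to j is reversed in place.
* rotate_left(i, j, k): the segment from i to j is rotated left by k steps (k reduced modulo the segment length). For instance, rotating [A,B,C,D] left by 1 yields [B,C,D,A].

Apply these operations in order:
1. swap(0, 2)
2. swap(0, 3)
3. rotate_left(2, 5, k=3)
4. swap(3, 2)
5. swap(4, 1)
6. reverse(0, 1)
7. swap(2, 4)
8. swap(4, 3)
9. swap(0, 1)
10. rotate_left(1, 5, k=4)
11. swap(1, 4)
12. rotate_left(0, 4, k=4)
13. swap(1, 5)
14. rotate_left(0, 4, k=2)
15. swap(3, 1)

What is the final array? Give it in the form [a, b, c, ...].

Answer: [0, 3, 2, 4, 1, 5]

Derivation:
After 1 (swap(0, 2)): [4, 2, 0, 5, 3, 1]
After 2 (swap(0, 3)): [5, 2, 0, 4, 3, 1]
After 3 (rotate_left(2, 5, k=3)): [5, 2, 1, 0, 4, 3]
After 4 (swap(3, 2)): [5, 2, 0, 1, 4, 3]
After 5 (swap(4, 1)): [5, 4, 0, 1, 2, 3]
After 6 (reverse(0, 1)): [4, 5, 0, 1, 2, 3]
After 7 (swap(2, 4)): [4, 5, 2, 1, 0, 3]
After 8 (swap(4, 3)): [4, 5, 2, 0, 1, 3]
After 9 (swap(0, 1)): [5, 4, 2, 0, 1, 3]
After 10 (rotate_left(1, 5, k=4)): [5, 3, 4, 2, 0, 1]
After 11 (swap(1, 4)): [5, 0, 4, 2, 3, 1]
After 12 (rotate_left(0, 4, k=4)): [3, 5, 0, 4, 2, 1]
After 13 (swap(1, 5)): [3, 1, 0, 4, 2, 5]
After 14 (rotate_left(0, 4, k=2)): [0, 4, 2, 3, 1, 5]
After 15 (swap(3, 1)): [0, 3, 2, 4, 1, 5]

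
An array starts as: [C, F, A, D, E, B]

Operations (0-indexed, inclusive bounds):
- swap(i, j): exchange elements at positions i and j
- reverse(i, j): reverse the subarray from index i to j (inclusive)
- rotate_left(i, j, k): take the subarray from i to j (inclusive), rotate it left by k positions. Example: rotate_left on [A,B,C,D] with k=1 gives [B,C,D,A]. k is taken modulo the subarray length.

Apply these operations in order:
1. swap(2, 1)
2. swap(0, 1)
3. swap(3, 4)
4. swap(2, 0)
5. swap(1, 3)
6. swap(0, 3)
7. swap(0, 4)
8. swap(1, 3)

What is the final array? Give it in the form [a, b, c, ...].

After 1 (swap(2, 1)): [C, A, F, D, E, B]
After 2 (swap(0, 1)): [A, C, F, D, E, B]
After 3 (swap(3, 4)): [A, C, F, E, D, B]
After 4 (swap(2, 0)): [F, C, A, E, D, B]
After 5 (swap(1, 3)): [F, E, A, C, D, B]
After 6 (swap(0, 3)): [C, E, A, F, D, B]
After 7 (swap(0, 4)): [D, E, A, F, C, B]
After 8 (swap(1, 3)): [D, F, A, E, C, B]

Answer: [D, F, A, E, C, B]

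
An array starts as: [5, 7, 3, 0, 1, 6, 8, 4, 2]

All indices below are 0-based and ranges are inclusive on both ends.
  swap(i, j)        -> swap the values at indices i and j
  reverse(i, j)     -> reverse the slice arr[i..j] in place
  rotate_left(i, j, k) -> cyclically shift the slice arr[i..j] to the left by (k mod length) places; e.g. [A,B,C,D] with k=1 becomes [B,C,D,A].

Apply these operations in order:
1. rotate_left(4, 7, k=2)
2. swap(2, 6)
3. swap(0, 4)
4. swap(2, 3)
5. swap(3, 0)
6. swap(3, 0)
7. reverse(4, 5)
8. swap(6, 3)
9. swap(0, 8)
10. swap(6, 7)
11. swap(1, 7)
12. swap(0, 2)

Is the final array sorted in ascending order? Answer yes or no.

Answer: yes

Derivation:
After 1 (rotate_left(4, 7, k=2)): [5, 7, 3, 0, 8, 4, 1, 6, 2]
After 2 (swap(2, 6)): [5, 7, 1, 0, 8, 4, 3, 6, 2]
After 3 (swap(0, 4)): [8, 7, 1, 0, 5, 4, 3, 6, 2]
After 4 (swap(2, 3)): [8, 7, 0, 1, 5, 4, 3, 6, 2]
After 5 (swap(3, 0)): [1, 7, 0, 8, 5, 4, 3, 6, 2]
After 6 (swap(3, 0)): [8, 7, 0, 1, 5, 4, 3, 6, 2]
After 7 (reverse(4, 5)): [8, 7, 0, 1, 4, 5, 3, 6, 2]
After 8 (swap(6, 3)): [8, 7, 0, 3, 4, 5, 1, 6, 2]
After 9 (swap(0, 8)): [2, 7, 0, 3, 4, 5, 1, 6, 8]
After 10 (swap(6, 7)): [2, 7, 0, 3, 4, 5, 6, 1, 8]
After 11 (swap(1, 7)): [2, 1, 0, 3, 4, 5, 6, 7, 8]
After 12 (swap(0, 2)): [0, 1, 2, 3, 4, 5, 6, 7, 8]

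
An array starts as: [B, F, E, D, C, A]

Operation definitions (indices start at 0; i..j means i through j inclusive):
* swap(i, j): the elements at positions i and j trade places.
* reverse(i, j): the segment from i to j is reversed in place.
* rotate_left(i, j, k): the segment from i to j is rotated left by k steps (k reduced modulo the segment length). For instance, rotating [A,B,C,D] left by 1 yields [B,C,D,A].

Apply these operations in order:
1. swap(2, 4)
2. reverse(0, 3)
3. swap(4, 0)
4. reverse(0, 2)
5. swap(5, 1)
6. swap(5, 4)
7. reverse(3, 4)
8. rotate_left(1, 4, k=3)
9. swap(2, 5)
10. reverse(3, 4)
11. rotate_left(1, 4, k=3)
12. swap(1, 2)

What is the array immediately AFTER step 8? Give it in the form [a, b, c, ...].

Answer: [F, B, A, E, C, D]

Derivation:
After 1 (swap(2, 4)): [B, F, C, D, E, A]
After 2 (reverse(0, 3)): [D, C, F, B, E, A]
After 3 (swap(4, 0)): [E, C, F, B, D, A]
After 4 (reverse(0, 2)): [F, C, E, B, D, A]
After 5 (swap(5, 1)): [F, A, E, B, D, C]
After 6 (swap(5, 4)): [F, A, E, B, C, D]
After 7 (reverse(3, 4)): [F, A, E, C, B, D]
After 8 (rotate_left(1, 4, k=3)): [F, B, A, E, C, D]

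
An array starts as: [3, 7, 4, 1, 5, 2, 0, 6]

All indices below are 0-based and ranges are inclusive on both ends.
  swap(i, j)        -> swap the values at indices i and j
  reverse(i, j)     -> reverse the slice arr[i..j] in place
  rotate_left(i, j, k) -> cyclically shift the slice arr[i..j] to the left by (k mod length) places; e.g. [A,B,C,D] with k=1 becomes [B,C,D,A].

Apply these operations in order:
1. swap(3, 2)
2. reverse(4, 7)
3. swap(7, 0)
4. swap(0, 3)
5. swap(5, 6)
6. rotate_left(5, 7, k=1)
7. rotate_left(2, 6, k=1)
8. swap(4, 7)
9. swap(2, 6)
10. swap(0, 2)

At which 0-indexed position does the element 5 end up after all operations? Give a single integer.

After 1 (swap(3, 2)): [3, 7, 1, 4, 5, 2, 0, 6]
After 2 (reverse(4, 7)): [3, 7, 1, 4, 6, 0, 2, 5]
After 3 (swap(7, 0)): [5, 7, 1, 4, 6, 0, 2, 3]
After 4 (swap(0, 3)): [4, 7, 1, 5, 6, 0, 2, 3]
After 5 (swap(5, 6)): [4, 7, 1, 5, 6, 2, 0, 3]
After 6 (rotate_left(5, 7, k=1)): [4, 7, 1, 5, 6, 0, 3, 2]
After 7 (rotate_left(2, 6, k=1)): [4, 7, 5, 6, 0, 3, 1, 2]
After 8 (swap(4, 7)): [4, 7, 5, 6, 2, 3, 1, 0]
After 9 (swap(2, 6)): [4, 7, 1, 6, 2, 3, 5, 0]
After 10 (swap(0, 2)): [1, 7, 4, 6, 2, 3, 5, 0]

Answer: 6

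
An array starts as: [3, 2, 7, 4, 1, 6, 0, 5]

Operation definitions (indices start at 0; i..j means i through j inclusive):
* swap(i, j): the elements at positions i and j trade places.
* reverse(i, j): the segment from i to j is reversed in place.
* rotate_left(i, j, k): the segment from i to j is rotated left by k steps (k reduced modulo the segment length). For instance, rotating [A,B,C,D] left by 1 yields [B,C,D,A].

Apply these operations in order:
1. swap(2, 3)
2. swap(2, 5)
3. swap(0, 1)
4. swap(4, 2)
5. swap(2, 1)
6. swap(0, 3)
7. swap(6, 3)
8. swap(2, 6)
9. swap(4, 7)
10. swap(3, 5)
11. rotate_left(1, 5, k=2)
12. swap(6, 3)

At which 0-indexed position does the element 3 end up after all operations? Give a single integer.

After 1 (swap(2, 3)): [3, 2, 4, 7, 1, 6, 0, 5]
After 2 (swap(2, 5)): [3, 2, 6, 7, 1, 4, 0, 5]
After 3 (swap(0, 1)): [2, 3, 6, 7, 1, 4, 0, 5]
After 4 (swap(4, 2)): [2, 3, 1, 7, 6, 4, 0, 5]
After 5 (swap(2, 1)): [2, 1, 3, 7, 6, 4, 0, 5]
After 6 (swap(0, 3)): [7, 1, 3, 2, 6, 4, 0, 5]
After 7 (swap(6, 3)): [7, 1, 3, 0, 6, 4, 2, 5]
After 8 (swap(2, 6)): [7, 1, 2, 0, 6, 4, 3, 5]
After 9 (swap(4, 7)): [7, 1, 2, 0, 5, 4, 3, 6]
After 10 (swap(3, 5)): [7, 1, 2, 4, 5, 0, 3, 6]
After 11 (rotate_left(1, 5, k=2)): [7, 4, 5, 0, 1, 2, 3, 6]
After 12 (swap(6, 3)): [7, 4, 5, 3, 1, 2, 0, 6]

Answer: 3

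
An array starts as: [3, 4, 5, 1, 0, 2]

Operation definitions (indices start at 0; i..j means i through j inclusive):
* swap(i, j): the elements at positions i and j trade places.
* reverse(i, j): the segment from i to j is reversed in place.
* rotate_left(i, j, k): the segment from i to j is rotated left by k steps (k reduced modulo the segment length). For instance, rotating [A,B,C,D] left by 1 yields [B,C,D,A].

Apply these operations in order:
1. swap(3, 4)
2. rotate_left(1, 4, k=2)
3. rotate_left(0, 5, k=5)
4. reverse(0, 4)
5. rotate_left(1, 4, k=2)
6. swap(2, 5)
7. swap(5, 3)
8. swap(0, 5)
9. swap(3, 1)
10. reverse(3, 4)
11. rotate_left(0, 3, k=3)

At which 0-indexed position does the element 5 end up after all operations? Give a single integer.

After 1 (swap(3, 4)): [3, 4, 5, 0, 1, 2]
After 2 (rotate_left(1, 4, k=2)): [3, 0, 1, 4, 5, 2]
After 3 (rotate_left(0, 5, k=5)): [2, 3, 0, 1, 4, 5]
After 4 (reverse(0, 4)): [4, 1, 0, 3, 2, 5]
After 5 (rotate_left(1, 4, k=2)): [4, 3, 2, 1, 0, 5]
After 6 (swap(2, 5)): [4, 3, 5, 1, 0, 2]
After 7 (swap(5, 3)): [4, 3, 5, 2, 0, 1]
After 8 (swap(0, 5)): [1, 3, 5, 2, 0, 4]
After 9 (swap(3, 1)): [1, 2, 5, 3, 0, 4]
After 10 (reverse(3, 4)): [1, 2, 5, 0, 3, 4]
After 11 (rotate_left(0, 3, k=3)): [0, 1, 2, 5, 3, 4]

Answer: 3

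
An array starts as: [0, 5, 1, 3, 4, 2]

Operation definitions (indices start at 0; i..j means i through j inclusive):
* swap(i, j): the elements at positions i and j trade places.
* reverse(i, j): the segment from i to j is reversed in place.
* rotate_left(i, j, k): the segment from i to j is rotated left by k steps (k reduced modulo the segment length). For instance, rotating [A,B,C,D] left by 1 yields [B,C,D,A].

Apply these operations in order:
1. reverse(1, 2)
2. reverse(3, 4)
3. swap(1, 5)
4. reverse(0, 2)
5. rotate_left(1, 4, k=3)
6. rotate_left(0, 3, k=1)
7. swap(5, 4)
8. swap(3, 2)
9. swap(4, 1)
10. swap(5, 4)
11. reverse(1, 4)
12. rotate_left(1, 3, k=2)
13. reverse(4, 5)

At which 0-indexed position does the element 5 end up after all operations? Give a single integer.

After 1 (reverse(1, 2)): [0, 1, 5, 3, 4, 2]
After 2 (reverse(3, 4)): [0, 1, 5, 4, 3, 2]
After 3 (swap(1, 5)): [0, 2, 5, 4, 3, 1]
After 4 (reverse(0, 2)): [5, 2, 0, 4, 3, 1]
After 5 (rotate_left(1, 4, k=3)): [5, 3, 2, 0, 4, 1]
After 6 (rotate_left(0, 3, k=1)): [3, 2, 0, 5, 4, 1]
After 7 (swap(5, 4)): [3, 2, 0, 5, 1, 4]
After 8 (swap(3, 2)): [3, 2, 5, 0, 1, 4]
After 9 (swap(4, 1)): [3, 1, 5, 0, 2, 4]
After 10 (swap(5, 4)): [3, 1, 5, 0, 4, 2]
After 11 (reverse(1, 4)): [3, 4, 0, 5, 1, 2]
After 12 (rotate_left(1, 3, k=2)): [3, 5, 4, 0, 1, 2]
After 13 (reverse(4, 5)): [3, 5, 4, 0, 2, 1]

Answer: 1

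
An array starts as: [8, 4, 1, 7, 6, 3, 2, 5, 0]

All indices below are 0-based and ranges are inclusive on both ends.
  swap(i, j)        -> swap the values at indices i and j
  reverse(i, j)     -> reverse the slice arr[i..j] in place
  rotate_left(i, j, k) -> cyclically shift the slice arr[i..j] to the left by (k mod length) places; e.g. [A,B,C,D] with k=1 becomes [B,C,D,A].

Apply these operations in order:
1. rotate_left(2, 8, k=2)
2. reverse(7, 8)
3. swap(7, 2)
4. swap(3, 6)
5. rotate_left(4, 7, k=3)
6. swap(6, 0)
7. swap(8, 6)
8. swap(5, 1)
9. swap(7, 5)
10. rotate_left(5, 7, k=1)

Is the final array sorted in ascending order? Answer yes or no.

After 1 (rotate_left(2, 8, k=2)): [8, 4, 6, 3, 2, 5, 0, 1, 7]
After 2 (reverse(7, 8)): [8, 4, 6, 3, 2, 5, 0, 7, 1]
After 3 (swap(7, 2)): [8, 4, 7, 3, 2, 5, 0, 6, 1]
After 4 (swap(3, 6)): [8, 4, 7, 0, 2, 5, 3, 6, 1]
After 5 (rotate_left(4, 7, k=3)): [8, 4, 7, 0, 6, 2, 5, 3, 1]
After 6 (swap(6, 0)): [5, 4, 7, 0, 6, 2, 8, 3, 1]
After 7 (swap(8, 6)): [5, 4, 7, 0, 6, 2, 1, 3, 8]
After 8 (swap(5, 1)): [5, 2, 7, 0, 6, 4, 1, 3, 8]
After 9 (swap(7, 5)): [5, 2, 7, 0, 6, 3, 1, 4, 8]
After 10 (rotate_left(5, 7, k=1)): [5, 2, 7, 0, 6, 1, 4, 3, 8]

Answer: no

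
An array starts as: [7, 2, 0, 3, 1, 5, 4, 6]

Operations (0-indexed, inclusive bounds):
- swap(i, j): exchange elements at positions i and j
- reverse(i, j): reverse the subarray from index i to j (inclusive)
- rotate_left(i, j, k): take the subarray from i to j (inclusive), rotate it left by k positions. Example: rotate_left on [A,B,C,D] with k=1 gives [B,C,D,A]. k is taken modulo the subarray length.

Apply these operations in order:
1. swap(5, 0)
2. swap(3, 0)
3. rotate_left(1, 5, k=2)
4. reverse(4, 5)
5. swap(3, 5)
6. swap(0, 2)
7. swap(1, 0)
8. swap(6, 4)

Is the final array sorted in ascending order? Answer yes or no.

Answer: no

Derivation:
After 1 (swap(5, 0)): [5, 2, 0, 3, 1, 7, 4, 6]
After 2 (swap(3, 0)): [3, 2, 0, 5, 1, 7, 4, 6]
After 3 (rotate_left(1, 5, k=2)): [3, 5, 1, 7, 2, 0, 4, 6]
After 4 (reverse(4, 5)): [3, 5, 1, 7, 0, 2, 4, 6]
After 5 (swap(3, 5)): [3, 5, 1, 2, 0, 7, 4, 6]
After 6 (swap(0, 2)): [1, 5, 3, 2, 0, 7, 4, 6]
After 7 (swap(1, 0)): [5, 1, 3, 2, 0, 7, 4, 6]
After 8 (swap(6, 4)): [5, 1, 3, 2, 4, 7, 0, 6]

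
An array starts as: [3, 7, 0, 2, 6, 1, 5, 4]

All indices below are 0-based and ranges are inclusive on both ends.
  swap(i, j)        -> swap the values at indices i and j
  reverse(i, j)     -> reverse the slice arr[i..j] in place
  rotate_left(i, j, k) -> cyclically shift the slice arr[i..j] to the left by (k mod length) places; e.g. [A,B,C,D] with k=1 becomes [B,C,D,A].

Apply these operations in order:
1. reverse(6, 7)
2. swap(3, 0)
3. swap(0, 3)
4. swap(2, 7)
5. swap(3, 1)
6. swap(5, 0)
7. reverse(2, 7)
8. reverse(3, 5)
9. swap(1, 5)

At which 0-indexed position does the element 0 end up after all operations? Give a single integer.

Answer: 2

Derivation:
After 1 (reverse(6, 7)): [3, 7, 0, 2, 6, 1, 4, 5]
After 2 (swap(3, 0)): [2, 7, 0, 3, 6, 1, 4, 5]
After 3 (swap(0, 3)): [3, 7, 0, 2, 6, 1, 4, 5]
After 4 (swap(2, 7)): [3, 7, 5, 2, 6, 1, 4, 0]
After 5 (swap(3, 1)): [3, 2, 5, 7, 6, 1, 4, 0]
After 6 (swap(5, 0)): [1, 2, 5, 7, 6, 3, 4, 0]
After 7 (reverse(2, 7)): [1, 2, 0, 4, 3, 6, 7, 5]
After 8 (reverse(3, 5)): [1, 2, 0, 6, 3, 4, 7, 5]
After 9 (swap(1, 5)): [1, 4, 0, 6, 3, 2, 7, 5]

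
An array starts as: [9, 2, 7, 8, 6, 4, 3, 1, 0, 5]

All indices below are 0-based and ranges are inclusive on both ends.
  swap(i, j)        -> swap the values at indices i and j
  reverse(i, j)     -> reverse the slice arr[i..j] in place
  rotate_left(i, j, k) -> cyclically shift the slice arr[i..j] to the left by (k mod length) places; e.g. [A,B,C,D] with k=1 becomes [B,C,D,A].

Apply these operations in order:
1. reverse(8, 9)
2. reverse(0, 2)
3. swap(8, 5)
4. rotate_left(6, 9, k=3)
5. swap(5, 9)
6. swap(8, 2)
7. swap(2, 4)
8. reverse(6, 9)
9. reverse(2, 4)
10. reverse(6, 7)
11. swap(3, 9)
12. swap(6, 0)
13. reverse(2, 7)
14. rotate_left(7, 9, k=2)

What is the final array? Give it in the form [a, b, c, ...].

After 1 (reverse(8, 9)): [9, 2, 7, 8, 6, 4, 3, 1, 5, 0]
After 2 (reverse(0, 2)): [7, 2, 9, 8, 6, 4, 3, 1, 5, 0]
After 3 (swap(8, 5)): [7, 2, 9, 8, 6, 5, 3, 1, 4, 0]
After 4 (rotate_left(6, 9, k=3)): [7, 2, 9, 8, 6, 5, 0, 3, 1, 4]
After 5 (swap(5, 9)): [7, 2, 9, 8, 6, 4, 0, 3, 1, 5]
After 6 (swap(8, 2)): [7, 2, 1, 8, 6, 4, 0, 3, 9, 5]
After 7 (swap(2, 4)): [7, 2, 6, 8, 1, 4, 0, 3, 9, 5]
After 8 (reverse(6, 9)): [7, 2, 6, 8, 1, 4, 5, 9, 3, 0]
After 9 (reverse(2, 4)): [7, 2, 1, 8, 6, 4, 5, 9, 3, 0]
After 10 (reverse(6, 7)): [7, 2, 1, 8, 6, 4, 9, 5, 3, 0]
After 11 (swap(3, 9)): [7, 2, 1, 0, 6, 4, 9, 5, 3, 8]
After 12 (swap(6, 0)): [9, 2, 1, 0, 6, 4, 7, 5, 3, 8]
After 13 (reverse(2, 7)): [9, 2, 5, 7, 4, 6, 0, 1, 3, 8]
After 14 (rotate_left(7, 9, k=2)): [9, 2, 5, 7, 4, 6, 0, 8, 1, 3]

Answer: [9, 2, 5, 7, 4, 6, 0, 8, 1, 3]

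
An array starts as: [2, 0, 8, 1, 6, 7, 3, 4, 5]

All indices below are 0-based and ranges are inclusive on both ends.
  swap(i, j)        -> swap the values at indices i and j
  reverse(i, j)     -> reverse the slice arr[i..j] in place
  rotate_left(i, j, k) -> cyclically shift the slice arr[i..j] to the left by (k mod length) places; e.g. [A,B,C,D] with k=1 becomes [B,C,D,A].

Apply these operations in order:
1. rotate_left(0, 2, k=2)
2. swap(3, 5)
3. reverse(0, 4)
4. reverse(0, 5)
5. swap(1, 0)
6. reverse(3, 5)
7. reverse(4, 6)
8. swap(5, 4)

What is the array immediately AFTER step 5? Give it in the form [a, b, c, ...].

Answer: [8, 1, 2, 0, 7, 6, 3, 4, 5]

Derivation:
After 1 (rotate_left(0, 2, k=2)): [8, 2, 0, 1, 6, 7, 3, 4, 5]
After 2 (swap(3, 5)): [8, 2, 0, 7, 6, 1, 3, 4, 5]
After 3 (reverse(0, 4)): [6, 7, 0, 2, 8, 1, 3, 4, 5]
After 4 (reverse(0, 5)): [1, 8, 2, 0, 7, 6, 3, 4, 5]
After 5 (swap(1, 0)): [8, 1, 2, 0, 7, 6, 3, 4, 5]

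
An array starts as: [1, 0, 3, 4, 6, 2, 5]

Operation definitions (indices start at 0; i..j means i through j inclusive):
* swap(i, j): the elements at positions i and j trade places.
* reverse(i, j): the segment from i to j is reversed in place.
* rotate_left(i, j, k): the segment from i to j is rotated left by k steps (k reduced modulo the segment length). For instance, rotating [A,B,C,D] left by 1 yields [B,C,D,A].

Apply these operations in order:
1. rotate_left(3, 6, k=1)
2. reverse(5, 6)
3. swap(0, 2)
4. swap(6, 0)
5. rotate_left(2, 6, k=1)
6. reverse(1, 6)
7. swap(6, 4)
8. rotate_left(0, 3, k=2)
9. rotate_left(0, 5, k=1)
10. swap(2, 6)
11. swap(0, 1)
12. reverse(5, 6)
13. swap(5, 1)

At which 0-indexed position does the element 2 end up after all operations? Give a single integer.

Answer: 2

Derivation:
After 1 (rotate_left(3, 6, k=1)): [1, 0, 3, 6, 2, 5, 4]
After 2 (reverse(5, 6)): [1, 0, 3, 6, 2, 4, 5]
After 3 (swap(0, 2)): [3, 0, 1, 6, 2, 4, 5]
After 4 (swap(6, 0)): [5, 0, 1, 6, 2, 4, 3]
After 5 (rotate_left(2, 6, k=1)): [5, 0, 6, 2, 4, 3, 1]
After 6 (reverse(1, 6)): [5, 1, 3, 4, 2, 6, 0]
After 7 (swap(6, 4)): [5, 1, 3, 4, 0, 6, 2]
After 8 (rotate_left(0, 3, k=2)): [3, 4, 5, 1, 0, 6, 2]
After 9 (rotate_left(0, 5, k=1)): [4, 5, 1, 0, 6, 3, 2]
After 10 (swap(2, 6)): [4, 5, 2, 0, 6, 3, 1]
After 11 (swap(0, 1)): [5, 4, 2, 0, 6, 3, 1]
After 12 (reverse(5, 6)): [5, 4, 2, 0, 6, 1, 3]
After 13 (swap(5, 1)): [5, 1, 2, 0, 6, 4, 3]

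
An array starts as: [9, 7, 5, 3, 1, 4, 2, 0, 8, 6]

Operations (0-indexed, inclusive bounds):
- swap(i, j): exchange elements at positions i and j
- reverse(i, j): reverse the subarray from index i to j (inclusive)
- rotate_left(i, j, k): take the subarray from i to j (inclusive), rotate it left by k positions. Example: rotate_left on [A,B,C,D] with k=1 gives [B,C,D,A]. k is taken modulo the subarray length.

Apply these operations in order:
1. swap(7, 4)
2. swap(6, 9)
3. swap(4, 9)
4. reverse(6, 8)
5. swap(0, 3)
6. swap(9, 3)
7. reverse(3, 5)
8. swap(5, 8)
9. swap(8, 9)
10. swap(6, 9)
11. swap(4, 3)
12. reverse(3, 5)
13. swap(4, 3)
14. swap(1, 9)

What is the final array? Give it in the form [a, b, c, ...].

After 1 (swap(7, 4)): [9, 7, 5, 3, 0, 4, 2, 1, 8, 6]
After 2 (swap(6, 9)): [9, 7, 5, 3, 0, 4, 6, 1, 8, 2]
After 3 (swap(4, 9)): [9, 7, 5, 3, 2, 4, 6, 1, 8, 0]
After 4 (reverse(6, 8)): [9, 7, 5, 3, 2, 4, 8, 1, 6, 0]
After 5 (swap(0, 3)): [3, 7, 5, 9, 2, 4, 8, 1, 6, 0]
After 6 (swap(9, 3)): [3, 7, 5, 0, 2, 4, 8, 1, 6, 9]
After 7 (reverse(3, 5)): [3, 7, 5, 4, 2, 0, 8, 1, 6, 9]
After 8 (swap(5, 8)): [3, 7, 5, 4, 2, 6, 8, 1, 0, 9]
After 9 (swap(8, 9)): [3, 7, 5, 4, 2, 6, 8, 1, 9, 0]
After 10 (swap(6, 9)): [3, 7, 5, 4, 2, 6, 0, 1, 9, 8]
After 11 (swap(4, 3)): [3, 7, 5, 2, 4, 6, 0, 1, 9, 8]
After 12 (reverse(3, 5)): [3, 7, 5, 6, 4, 2, 0, 1, 9, 8]
After 13 (swap(4, 3)): [3, 7, 5, 4, 6, 2, 0, 1, 9, 8]
After 14 (swap(1, 9)): [3, 8, 5, 4, 6, 2, 0, 1, 9, 7]

Answer: [3, 8, 5, 4, 6, 2, 0, 1, 9, 7]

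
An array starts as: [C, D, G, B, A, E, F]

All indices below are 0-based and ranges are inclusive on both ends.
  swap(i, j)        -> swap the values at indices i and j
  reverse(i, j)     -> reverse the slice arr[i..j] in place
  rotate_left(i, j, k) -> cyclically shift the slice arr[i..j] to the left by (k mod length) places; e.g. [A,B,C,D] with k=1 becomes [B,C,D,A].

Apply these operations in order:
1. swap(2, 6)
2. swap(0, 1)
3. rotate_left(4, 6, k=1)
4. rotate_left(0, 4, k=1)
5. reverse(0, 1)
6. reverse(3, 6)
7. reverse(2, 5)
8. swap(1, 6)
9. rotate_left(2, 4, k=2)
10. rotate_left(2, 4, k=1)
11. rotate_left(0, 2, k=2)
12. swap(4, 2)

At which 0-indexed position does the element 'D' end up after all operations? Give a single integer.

After 1 (swap(2, 6)): [C, D, F, B, A, E, G]
After 2 (swap(0, 1)): [D, C, F, B, A, E, G]
After 3 (rotate_left(4, 6, k=1)): [D, C, F, B, E, G, A]
After 4 (rotate_left(0, 4, k=1)): [C, F, B, E, D, G, A]
After 5 (reverse(0, 1)): [F, C, B, E, D, G, A]
After 6 (reverse(3, 6)): [F, C, B, A, G, D, E]
After 7 (reverse(2, 5)): [F, C, D, G, A, B, E]
After 8 (swap(1, 6)): [F, E, D, G, A, B, C]
After 9 (rotate_left(2, 4, k=2)): [F, E, A, D, G, B, C]
After 10 (rotate_left(2, 4, k=1)): [F, E, D, G, A, B, C]
After 11 (rotate_left(0, 2, k=2)): [D, F, E, G, A, B, C]
After 12 (swap(4, 2)): [D, F, A, G, E, B, C]

Answer: 0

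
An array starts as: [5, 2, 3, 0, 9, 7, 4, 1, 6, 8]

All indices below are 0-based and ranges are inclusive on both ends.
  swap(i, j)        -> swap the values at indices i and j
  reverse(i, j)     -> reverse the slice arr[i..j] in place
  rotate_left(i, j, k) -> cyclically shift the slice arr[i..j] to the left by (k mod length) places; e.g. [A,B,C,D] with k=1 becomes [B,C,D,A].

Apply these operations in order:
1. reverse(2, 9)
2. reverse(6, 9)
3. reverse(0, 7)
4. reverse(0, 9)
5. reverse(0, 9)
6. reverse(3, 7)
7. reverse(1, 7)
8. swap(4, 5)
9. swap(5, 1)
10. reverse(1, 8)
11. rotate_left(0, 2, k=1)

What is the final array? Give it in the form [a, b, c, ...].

After 1 (reverse(2, 9)): [5, 2, 8, 6, 1, 4, 7, 9, 0, 3]
After 2 (reverse(6, 9)): [5, 2, 8, 6, 1, 4, 3, 0, 9, 7]
After 3 (reverse(0, 7)): [0, 3, 4, 1, 6, 8, 2, 5, 9, 7]
After 4 (reverse(0, 9)): [7, 9, 5, 2, 8, 6, 1, 4, 3, 0]
After 5 (reverse(0, 9)): [0, 3, 4, 1, 6, 8, 2, 5, 9, 7]
After 6 (reverse(3, 7)): [0, 3, 4, 5, 2, 8, 6, 1, 9, 7]
After 7 (reverse(1, 7)): [0, 1, 6, 8, 2, 5, 4, 3, 9, 7]
After 8 (swap(4, 5)): [0, 1, 6, 8, 5, 2, 4, 3, 9, 7]
After 9 (swap(5, 1)): [0, 2, 6, 8, 5, 1, 4, 3, 9, 7]
After 10 (reverse(1, 8)): [0, 9, 3, 4, 1, 5, 8, 6, 2, 7]
After 11 (rotate_left(0, 2, k=1)): [9, 3, 0, 4, 1, 5, 8, 6, 2, 7]

Answer: [9, 3, 0, 4, 1, 5, 8, 6, 2, 7]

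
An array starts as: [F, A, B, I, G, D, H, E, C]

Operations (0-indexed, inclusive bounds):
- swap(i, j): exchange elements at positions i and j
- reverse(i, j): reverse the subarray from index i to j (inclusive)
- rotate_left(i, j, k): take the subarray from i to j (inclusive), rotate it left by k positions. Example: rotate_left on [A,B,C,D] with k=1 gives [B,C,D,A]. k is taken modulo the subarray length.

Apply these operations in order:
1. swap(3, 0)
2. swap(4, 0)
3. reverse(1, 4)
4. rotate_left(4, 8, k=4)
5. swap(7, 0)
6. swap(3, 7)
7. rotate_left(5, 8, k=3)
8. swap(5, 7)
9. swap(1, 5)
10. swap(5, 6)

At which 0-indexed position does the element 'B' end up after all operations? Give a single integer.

Answer: 8

Derivation:
After 1 (swap(3, 0)): [I, A, B, F, G, D, H, E, C]
After 2 (swap(4, 0)): [G, A, B, F, I, D, H, E, C]
After 3 (reverse(1, 4)): [G, I, F, B, A, D, H, E, C]
After 4 (rotate_left(4, 8, k=4)): [G, I, F, B, C, A, D, H, E]
After 5 (swap(7, 0)): [H, I, F, B, C, A, D, G, E]
After 6 (swap(3, 7)): [H, I, F, G, C, A, D, B, E]
After 7 (rotate_left(5, 8, k=3)): [H, I, F, G, C, E, A, D, B]
After 8 (swap(5, 7)): [H, I, F, G, C, D, A, E, B]
After 9 (swap(1, 5)): [H, D, F, G, C, I, A, E, B]
After 10 (swap(5, 6)): [H, D, F, G, C, A, I, E, B]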